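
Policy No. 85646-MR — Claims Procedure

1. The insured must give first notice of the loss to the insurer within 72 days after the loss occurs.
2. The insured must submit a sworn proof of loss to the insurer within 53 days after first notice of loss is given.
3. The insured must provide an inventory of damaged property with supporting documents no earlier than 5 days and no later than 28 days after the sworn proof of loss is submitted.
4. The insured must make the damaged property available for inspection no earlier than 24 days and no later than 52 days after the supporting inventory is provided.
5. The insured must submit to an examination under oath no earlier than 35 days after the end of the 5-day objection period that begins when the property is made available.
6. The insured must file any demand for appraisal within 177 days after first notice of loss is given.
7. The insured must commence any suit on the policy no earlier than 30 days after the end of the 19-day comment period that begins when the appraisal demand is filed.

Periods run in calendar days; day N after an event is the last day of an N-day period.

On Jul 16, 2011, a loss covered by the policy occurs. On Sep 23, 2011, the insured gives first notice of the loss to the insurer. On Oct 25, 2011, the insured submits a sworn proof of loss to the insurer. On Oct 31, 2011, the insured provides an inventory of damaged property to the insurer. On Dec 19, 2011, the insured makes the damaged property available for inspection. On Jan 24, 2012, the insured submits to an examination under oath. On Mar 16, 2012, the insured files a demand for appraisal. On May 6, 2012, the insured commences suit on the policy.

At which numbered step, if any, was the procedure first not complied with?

Step 1 — counting 72 days from Jul 16, 2011 (when the loss occurs) gives a deadline of Sep 26, 2011; Sep 23, 2011 is within that limit.
Step 2 — counting 53 days from Sep 23, 2011 (when first notice of loss is given) gives a deadline of Nov 15, 2011; completed Oct 25, 2011, before the deadline.
Step 3 — 5 and 28 days from Oct 25, 2011 (when the sworn proof of loss is submitted) are Oct 30, 2011 and Nov 22, 2011 respectively; Oct 31, 2011 falls inside that range.
Step 4 — 24 and 52 days from Oct 31, 2011 (when the supporting inventory is provided) are Nov 24, 2011 and Dec 22, 2011 respectively; Dec 19, 2011 falls inside that range.
Step 5 — must wait 35 days from Dec 24, 2011 (end of the 5-day objection period, which began when the property is made available on Dec 19, 2011), so not before Jan 28, 2012; done Jan 24, 2012 — 4 days too early.
The analysis stops there.

Step 5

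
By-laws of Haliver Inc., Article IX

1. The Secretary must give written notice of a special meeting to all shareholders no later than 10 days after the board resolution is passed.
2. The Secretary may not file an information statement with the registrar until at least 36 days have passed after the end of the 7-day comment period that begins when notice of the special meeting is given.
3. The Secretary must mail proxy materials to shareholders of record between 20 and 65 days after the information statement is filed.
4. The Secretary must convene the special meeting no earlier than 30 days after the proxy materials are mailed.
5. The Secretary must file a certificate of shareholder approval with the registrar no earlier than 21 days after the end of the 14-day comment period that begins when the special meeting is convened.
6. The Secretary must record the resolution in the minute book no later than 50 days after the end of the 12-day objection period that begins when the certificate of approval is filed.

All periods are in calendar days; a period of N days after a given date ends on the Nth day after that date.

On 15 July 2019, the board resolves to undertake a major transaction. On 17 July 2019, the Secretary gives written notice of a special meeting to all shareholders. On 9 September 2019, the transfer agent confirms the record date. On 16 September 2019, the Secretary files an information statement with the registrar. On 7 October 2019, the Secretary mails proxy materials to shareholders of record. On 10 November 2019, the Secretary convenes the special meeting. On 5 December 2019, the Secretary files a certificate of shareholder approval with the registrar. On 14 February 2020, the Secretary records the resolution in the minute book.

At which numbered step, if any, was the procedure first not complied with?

Step 5

Step 1 — counting 10 days from 15 July 2019 (when the board resolution is passed) gives a deadline of 25 July 2019; done 17 July 2019 — timely.
Step 2 — must wait 36 days from 24 July 2019 (end of the 7-day comment period, which began when notice of the special meeting is given on 17 July 2019), so not before 29 August 2019; done 16 September 2019, after the minimum wait.
Step 3 — 20 and 65 days from 16 September 2019 (when the information statement is filed) are 6 October 2019 and 20 November 2019 respectively; 7 October 2019 falls inside that range.
Step 4 — must wait 30 days from 7 October 2019 (when the proxy materials are mailed), so not before 6 November 2019; done 10 November 2019, after the minimum wait.
Step 5 — must wait 21 days from 24 November 2019 (end of the 14-day comment period, which began when the special meeting is convened on 10 November 2019), so not before 15 December 2019; acted on 5 December 2019, 10 days prematurely.
No need to go further; step 5 was not satisfied.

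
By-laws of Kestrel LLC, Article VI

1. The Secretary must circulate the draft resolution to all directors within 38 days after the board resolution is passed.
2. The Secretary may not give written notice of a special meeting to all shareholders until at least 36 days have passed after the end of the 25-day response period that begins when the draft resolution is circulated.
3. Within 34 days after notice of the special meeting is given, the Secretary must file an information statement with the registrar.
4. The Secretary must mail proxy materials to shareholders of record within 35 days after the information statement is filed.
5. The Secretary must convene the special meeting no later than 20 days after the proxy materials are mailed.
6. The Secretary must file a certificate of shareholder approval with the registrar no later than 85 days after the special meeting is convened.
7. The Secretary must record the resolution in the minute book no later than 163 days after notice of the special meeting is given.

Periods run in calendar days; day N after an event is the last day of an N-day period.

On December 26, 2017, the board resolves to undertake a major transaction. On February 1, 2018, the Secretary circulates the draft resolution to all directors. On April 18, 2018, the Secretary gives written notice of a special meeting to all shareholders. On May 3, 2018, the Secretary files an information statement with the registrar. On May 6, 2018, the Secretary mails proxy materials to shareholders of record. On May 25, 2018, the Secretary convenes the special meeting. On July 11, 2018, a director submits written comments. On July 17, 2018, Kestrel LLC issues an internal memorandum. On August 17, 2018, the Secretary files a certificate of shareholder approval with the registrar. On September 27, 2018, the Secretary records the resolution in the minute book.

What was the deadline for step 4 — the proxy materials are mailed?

June 7, 2018

Step 4 runs from May 3, 2018, when the information statement is filed. 35 days after May 3, 2018 is June 7, 2018.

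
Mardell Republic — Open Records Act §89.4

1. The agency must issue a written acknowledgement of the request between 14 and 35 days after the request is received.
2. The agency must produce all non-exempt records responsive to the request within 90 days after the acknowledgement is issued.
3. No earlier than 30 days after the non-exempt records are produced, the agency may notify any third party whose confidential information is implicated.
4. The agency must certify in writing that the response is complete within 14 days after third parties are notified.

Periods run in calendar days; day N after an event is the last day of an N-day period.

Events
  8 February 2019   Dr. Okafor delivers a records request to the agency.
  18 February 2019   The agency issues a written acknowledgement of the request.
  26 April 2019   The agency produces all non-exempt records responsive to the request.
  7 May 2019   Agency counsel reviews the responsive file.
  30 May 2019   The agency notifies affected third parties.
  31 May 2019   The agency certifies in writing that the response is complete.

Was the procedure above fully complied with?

No

(1) the permitted window runs from 8 February 2019 + 14 = 22 February 2019 to 8 February 2019 + 35 = 15 March 2019; done 18 February 2019 — 4 days before the window opened.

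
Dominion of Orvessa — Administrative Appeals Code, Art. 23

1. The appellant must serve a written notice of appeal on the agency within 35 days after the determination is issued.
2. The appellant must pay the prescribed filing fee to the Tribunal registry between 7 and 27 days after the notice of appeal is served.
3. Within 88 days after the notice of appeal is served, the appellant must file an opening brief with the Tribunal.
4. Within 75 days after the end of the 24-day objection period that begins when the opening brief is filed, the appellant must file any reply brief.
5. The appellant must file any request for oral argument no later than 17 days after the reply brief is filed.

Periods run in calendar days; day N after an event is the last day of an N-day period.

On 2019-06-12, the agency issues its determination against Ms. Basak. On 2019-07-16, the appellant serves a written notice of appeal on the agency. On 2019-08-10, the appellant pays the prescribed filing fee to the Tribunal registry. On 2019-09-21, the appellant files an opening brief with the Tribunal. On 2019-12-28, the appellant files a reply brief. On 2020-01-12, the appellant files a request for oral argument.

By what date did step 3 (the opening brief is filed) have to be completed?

Step 3 runs from 2019-07-16, when the notice of appeal is served. 88 days after 2019-07-16 is 2019-10-12.

2019-10-12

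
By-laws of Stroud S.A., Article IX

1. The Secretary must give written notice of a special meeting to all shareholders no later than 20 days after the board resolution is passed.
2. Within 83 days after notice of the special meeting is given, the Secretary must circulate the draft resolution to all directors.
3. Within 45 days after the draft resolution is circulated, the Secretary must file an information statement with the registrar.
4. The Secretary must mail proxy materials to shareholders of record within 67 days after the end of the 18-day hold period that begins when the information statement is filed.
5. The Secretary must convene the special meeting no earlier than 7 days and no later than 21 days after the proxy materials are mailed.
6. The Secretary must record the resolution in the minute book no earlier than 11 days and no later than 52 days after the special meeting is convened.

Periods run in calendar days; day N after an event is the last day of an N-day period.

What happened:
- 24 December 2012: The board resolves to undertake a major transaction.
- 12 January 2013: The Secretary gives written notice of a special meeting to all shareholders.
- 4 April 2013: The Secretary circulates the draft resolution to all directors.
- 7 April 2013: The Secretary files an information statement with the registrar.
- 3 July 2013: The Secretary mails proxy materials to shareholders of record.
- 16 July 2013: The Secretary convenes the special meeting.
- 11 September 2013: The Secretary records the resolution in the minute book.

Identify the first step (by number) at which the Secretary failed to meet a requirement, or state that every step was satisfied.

Step 4

Step 1 — counting 20 days from 24 December 2012 (when the board resolution is passed) gives a deadline of 13 January 2013; completed 12 January 2013, before the deadline.
Step 2 — counting 83 days from 12 January 2013 (when notice of the special meeting is given) gives a deadline of 5 April 2013; completed 4 April 2013, before the deadline.
Step 3 — counting 45 days from 4 April 2013 (when the draft resolution is circulated) gives a deadline of 19 May 2013; completed 7 April 2013, before the deadline.
Step 4 — counting 67 days from 25 April 2013 (end of the 18-day hold period, which began when the information statement is filed on 7 April 2013) gives a deadline of 1 July 2013; 3 July 2013 misses that deadline by 2 days.
The procedure was therefore not followed at step 4.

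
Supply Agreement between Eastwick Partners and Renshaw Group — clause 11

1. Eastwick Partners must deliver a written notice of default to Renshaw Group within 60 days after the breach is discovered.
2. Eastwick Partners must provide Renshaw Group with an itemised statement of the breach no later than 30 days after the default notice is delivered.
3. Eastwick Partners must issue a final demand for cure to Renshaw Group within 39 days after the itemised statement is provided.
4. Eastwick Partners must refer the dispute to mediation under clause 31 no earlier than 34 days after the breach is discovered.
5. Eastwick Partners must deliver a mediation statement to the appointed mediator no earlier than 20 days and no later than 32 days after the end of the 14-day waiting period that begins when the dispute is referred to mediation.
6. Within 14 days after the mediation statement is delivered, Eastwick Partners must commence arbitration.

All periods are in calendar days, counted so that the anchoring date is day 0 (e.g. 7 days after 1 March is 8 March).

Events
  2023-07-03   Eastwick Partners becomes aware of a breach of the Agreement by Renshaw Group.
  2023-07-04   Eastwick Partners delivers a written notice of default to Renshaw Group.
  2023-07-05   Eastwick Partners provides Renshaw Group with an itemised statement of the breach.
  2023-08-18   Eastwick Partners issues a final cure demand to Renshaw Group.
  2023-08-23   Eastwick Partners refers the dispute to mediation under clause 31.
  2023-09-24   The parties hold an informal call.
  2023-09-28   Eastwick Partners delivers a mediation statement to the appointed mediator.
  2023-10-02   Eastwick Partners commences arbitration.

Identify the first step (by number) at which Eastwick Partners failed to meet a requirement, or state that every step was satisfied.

Step 1 — counting 60 days from 2023-07-03 (when the breach is discovered) gives a deadline of 2023-09-01; done 2023-07-04 — timely.
Step 2 — counting 30 days from 2023-07-04 (when the default notice is delivered) gives a deadline of 2023-08-03; done 2023-07-05 — timely.
Step 3 — counting 39 days from 2023-07-05 (when the itemised statement is provided) gives a deadline of 2023-08-13; done 2023-08-18 — 5 days late.
Later steps need not be reached.

Step 3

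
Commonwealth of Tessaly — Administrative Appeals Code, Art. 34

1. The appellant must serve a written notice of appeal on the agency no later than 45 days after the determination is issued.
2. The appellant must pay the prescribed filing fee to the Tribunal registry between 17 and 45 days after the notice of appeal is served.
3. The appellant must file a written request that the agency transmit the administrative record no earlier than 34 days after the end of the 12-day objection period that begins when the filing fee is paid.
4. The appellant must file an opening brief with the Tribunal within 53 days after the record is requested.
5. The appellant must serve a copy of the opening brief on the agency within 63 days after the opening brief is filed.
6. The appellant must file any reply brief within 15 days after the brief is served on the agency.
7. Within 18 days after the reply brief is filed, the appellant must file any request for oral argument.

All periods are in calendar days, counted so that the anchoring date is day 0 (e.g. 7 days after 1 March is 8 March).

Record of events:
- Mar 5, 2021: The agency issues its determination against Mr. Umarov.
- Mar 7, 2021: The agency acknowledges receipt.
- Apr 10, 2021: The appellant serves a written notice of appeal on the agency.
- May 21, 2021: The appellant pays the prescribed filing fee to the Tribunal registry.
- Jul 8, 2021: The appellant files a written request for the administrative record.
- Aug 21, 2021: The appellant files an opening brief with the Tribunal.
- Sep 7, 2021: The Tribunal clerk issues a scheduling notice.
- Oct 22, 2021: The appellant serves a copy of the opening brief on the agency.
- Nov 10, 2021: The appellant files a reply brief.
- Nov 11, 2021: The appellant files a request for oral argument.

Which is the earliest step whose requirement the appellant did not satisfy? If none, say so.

(1) due by Mar 5, 2021 + 45 days = Apr 19, 2021; completed Apr 10, 2021, before the deadline.
(2) the permitted window runs from Apr 10, 2021 + 17 = Apr 27, 2021 to Apr 10, 2021 + 45 = May 25, 2021; done May 21, 2021, which is between those dates.
(3) permitted from Jun 2, 2021 + 34 days = Jul 6, 2021 onward; done Jul 8, 2021 — permitted.
(4) due by Jul 8, 2021 + 53 days = Aug 30, 2021; Aug 21, 2021 is within that limit.
(5) due by Aug 21, 2021 + 63 days = Oct 23, 2021; Oct 22, 2021 is within that limit.
(6) due by Oct 22, 2021 + 15 days = Nov 6, 2021; done Nov 10, 2021 — 4 days late.
The procedure was therefore not followed at step 6.

Step 6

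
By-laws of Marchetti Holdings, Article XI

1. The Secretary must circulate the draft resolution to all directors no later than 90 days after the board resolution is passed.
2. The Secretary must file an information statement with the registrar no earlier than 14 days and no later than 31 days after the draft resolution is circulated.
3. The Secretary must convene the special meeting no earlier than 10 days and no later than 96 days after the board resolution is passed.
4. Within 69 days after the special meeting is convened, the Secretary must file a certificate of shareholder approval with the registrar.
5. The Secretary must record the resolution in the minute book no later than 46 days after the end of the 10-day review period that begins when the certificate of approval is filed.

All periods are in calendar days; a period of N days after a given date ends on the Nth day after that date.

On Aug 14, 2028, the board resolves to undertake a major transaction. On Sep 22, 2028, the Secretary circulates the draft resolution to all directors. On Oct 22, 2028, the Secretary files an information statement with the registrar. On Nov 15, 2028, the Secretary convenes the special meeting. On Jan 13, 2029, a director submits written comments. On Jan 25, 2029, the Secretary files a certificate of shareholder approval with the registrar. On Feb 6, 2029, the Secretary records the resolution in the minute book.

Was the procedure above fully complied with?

No

(1) due by Aug 14, 2028 + 90 days = Nov 12, 2028; done Sep 22, 2028 — timely.
(2) the permitted window runs from Sep 22, 2028 + 14 = Oct 6, 2028 to Sep 22, 2028 + 31 = Oct 23, 2028; Oct 22, 2028 falls inside that range.
(3) the permitted window runs from Aug 14, 2028 + 10 = Aug 24, 2028 to Aug 14, 2028 + 96 = Nov 18, 2028; done Nov 15, 2028 — within the window.
(4) due by Nov 15, 2028 + 69 days = Jan 23, 2029; not done until Jan 25, 2029, 2 days after the deadline.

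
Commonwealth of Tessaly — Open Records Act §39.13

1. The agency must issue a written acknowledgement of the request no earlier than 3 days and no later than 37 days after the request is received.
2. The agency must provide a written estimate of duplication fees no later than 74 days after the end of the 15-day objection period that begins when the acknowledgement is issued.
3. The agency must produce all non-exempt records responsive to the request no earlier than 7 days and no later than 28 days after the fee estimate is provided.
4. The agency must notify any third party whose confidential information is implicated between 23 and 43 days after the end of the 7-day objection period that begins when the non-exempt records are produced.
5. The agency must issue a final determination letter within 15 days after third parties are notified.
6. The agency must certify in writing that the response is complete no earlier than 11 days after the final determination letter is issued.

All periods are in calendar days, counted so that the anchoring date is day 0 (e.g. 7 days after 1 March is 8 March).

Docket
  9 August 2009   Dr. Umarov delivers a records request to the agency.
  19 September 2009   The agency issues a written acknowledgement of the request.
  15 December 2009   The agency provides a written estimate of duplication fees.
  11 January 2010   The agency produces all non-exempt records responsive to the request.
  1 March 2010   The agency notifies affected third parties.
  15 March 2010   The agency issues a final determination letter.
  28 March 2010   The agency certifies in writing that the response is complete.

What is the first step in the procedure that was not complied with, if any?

Step 1

Step 1: the window is 3–37 days after 9 August 2009 (when the request is received), so 12 August 2009 through 15 September 2009; done 19 September 2009 — 4 days after the window closed.
The procedure was therefore not followed at step 1.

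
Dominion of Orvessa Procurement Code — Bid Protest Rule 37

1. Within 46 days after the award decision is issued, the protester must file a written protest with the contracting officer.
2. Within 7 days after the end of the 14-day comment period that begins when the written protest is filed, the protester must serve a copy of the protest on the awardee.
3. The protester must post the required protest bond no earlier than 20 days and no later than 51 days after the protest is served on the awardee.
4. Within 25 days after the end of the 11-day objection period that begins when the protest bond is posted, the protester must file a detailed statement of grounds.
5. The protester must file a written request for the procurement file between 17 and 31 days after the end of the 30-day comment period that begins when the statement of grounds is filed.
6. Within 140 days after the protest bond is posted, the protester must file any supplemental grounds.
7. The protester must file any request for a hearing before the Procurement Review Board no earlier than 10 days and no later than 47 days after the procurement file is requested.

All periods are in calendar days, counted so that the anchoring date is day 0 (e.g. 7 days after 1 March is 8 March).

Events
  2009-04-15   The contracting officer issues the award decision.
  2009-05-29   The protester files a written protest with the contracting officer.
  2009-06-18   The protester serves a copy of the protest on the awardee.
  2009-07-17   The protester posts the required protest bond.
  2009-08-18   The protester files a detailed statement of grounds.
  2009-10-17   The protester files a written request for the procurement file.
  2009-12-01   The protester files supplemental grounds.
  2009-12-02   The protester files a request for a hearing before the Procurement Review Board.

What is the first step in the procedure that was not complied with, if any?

None — every step was satisfied

Step 1 — counting 46 days from 2009-04-15 (when the award decision is issued) gives a deadline of 2009-05-31; completed 2009-05-29, before the deadline.
Step 2 — counting 7 days from 2009-06-12 (end of the 14-day comment period, which began when the written protest is filed on 2009-05-29) gives a deadline of 2009-06-19; done 2009-06-18 — timely.
Step 3 — 20 and 51 days from 2009-06-18 (when the protest is served on the awardee) are 2009-07-08 and 2009-08-08 respectively; 2009-07-17 falls inside that range.
Step 4 — counting 25 days from 2009-07-28 (end of the 11-day objection period, which began when the protest bond is posted on 2009-07-17) gives a deadline of 2009-08-22; completed 2009-08-18, before the deadline.
Step 5 — 17 and 31 days from 2009-09-17 (end of the 30-day comment period, which began when the statement of grounds is filed on 2009-08-18) are 2009-10-04 and 2009-10-18 respectively; 2009-10-17 falls inside that range.
Step 6 — counting 140 days from 2009-07-17 (when the protest bond is posted) gives a deadline of 2009-12-04; completed 2009-12-01, before the deadline.
Step 7 — 10 and 47 days from 2009-10-17 (when the procurement file is requested) are 2009-10-27 and 2009-12-03 respectively; done 2009-12-02 — within the window.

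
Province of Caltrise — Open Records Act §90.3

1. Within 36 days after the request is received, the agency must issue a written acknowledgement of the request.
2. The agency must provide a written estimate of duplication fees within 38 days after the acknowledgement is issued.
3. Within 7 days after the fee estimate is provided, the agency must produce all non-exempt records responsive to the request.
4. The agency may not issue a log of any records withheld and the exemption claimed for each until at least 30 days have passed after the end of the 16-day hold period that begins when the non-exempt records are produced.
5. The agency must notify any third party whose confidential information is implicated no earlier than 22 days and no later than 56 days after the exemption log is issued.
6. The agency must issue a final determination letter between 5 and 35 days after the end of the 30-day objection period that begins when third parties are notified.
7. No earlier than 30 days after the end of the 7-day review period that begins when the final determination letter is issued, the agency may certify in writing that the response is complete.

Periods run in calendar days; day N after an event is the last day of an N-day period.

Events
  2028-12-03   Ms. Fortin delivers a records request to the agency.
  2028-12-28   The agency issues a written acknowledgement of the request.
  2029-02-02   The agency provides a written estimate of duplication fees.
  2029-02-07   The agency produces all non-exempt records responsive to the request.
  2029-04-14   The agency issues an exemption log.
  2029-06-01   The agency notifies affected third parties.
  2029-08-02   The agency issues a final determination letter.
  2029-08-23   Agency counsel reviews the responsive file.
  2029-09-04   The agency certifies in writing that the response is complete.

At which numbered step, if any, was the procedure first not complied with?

(1) due by 2028-12-03 + 36 days = 2029-01-08; 2028-12-28 is within that limit.
(2) due by 2028-12-28 + 38 days = 2029-02-04; 2029-02-02 is within that limit.
(3) due by 2029-02-02 + 7 days = 2029-02-09; completed 2029-02-07, before the deadline.
(4) permitted from 2029-02-23 + 30 days = 2029-03-25 onward; done 2029-04-14 — permitted.
(5) the permitted window runs from 2029-04-14 + 22 = 2029-05-06 to 2029-04-14 + 56 = 2029-06-09; done 2029-06-01, which is between those dates.
(6) the permitted window runs from 2029-07-01 + 5 = 2029-07-06 to 2029-07-01 + 35 = 2029-08-05; done 2029-08-02, which is between those dates.
(7) permitted from 2029-08-09 + 30 days = 2029-09-08 onward; acted on 2029-09-04, 4 days prematurely.
That is the first point of non-compliance.

Step 7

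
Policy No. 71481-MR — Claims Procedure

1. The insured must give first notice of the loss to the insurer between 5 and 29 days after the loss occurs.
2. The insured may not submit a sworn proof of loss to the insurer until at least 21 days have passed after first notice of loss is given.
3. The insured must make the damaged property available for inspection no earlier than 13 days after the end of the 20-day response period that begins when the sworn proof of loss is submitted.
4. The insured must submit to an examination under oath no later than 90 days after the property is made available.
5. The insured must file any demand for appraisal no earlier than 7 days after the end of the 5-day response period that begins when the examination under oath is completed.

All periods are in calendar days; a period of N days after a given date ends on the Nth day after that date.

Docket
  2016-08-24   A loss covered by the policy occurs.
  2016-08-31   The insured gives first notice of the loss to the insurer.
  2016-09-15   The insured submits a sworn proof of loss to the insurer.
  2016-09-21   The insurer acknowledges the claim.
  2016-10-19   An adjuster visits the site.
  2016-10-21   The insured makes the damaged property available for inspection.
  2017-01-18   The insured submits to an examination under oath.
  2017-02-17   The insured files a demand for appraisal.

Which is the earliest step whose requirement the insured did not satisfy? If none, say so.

Step 1 — 5 and 29 days from 2016-08-24 (when the loss occurs) are 2016-08-29 and 2016-09-22 respectively; done 2016-08-31 — within the window.
Step 2 — must wait 21 days from 2016-08-31 (when first notice of loss is given), so not before 2016-09-21; done 2016-09-15 — 6 days too early.

Step 2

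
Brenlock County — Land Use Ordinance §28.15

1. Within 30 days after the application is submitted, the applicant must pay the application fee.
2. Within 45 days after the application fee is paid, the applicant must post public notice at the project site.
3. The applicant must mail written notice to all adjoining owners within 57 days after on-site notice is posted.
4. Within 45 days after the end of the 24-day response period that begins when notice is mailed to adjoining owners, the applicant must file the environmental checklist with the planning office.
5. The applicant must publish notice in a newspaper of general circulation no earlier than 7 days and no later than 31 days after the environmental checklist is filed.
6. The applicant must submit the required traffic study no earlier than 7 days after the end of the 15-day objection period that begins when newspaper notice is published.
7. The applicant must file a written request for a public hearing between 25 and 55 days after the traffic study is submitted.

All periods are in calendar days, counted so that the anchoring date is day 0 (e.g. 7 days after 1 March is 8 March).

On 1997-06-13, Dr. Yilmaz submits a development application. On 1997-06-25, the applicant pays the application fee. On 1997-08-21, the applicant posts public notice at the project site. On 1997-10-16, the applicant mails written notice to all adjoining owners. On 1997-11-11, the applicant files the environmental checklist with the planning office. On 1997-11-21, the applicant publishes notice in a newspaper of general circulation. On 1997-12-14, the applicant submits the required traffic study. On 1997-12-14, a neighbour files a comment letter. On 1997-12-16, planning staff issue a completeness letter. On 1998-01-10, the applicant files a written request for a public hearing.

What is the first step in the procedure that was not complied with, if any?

Step 2

(1) due by 1997-06-13 + 30 days = 1997-07-13; completed 1997-06-25, before the deadline.
(2) due by 1997-06-25 + 45 days = 1997-08-09; not done until 1997-08-21, 12 days after the deadline.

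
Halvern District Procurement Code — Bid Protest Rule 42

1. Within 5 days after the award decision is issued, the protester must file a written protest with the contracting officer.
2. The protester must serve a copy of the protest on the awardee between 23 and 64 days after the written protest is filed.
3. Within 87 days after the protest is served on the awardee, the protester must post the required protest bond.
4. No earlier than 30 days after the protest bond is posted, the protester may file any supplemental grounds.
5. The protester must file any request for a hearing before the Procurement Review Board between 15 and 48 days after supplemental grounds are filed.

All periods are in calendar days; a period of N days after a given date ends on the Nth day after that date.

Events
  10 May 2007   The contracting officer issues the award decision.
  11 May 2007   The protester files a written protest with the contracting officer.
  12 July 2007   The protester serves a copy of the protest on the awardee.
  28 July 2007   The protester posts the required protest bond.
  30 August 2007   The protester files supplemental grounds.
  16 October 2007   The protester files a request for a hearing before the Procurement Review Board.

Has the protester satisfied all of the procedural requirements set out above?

Yes

Step 1: 5 days after 10 May 2007 (when the award decision is issued) is 15 May 2007; done 11 May 2007 — timely.
Step 2: the window is 23–64 days after 11 May 2007 (when the written protest is filed), so 3 June 2007 through 14 July 2007; done 12 July 2007 — within the window.
Step 3: 87 days after 12 July 2007 (when the protest is served on the awardee) is 7 October 2007; completed 28 July 2007, before the deadline.
Step 4: the earliest permitted date is 30 days after 28 July 2007 (when the protest bond is posted), i.e. 27 August 2007; done 30 August 2007, after the minimum wait.
Step 5: the window is 15–48 days after 30 August 2007 (when supplemental grounds are filed), so 14 September 2007 through 17 October 2007; done 16 October 2007 — within the window.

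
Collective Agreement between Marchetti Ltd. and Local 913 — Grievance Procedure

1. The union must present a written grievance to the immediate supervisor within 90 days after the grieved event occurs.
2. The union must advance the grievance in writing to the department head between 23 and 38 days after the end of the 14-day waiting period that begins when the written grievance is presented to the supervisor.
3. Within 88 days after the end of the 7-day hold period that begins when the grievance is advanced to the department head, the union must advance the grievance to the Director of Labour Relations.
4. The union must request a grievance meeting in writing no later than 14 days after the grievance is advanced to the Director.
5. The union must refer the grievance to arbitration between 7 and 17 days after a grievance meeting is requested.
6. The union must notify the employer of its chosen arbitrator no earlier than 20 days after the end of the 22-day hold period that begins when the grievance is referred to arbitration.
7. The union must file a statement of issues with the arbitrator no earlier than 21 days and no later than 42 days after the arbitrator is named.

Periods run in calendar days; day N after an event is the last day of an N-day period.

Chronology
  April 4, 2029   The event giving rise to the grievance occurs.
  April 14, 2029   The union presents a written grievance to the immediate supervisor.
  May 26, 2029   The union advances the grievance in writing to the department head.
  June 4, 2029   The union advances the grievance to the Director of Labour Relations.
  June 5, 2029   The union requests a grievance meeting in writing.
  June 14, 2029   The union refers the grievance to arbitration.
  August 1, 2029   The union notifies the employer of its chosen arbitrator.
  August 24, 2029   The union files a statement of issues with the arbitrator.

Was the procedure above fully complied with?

Step 1: 90 days after April 4, 2029 (when the grieved event occurs) is July 3, 2029; completed April 14, 2029, before the deadline.
Step 2: the window is 23–38 days after April 28, 2029 (end of the 14-day waiting period, which began when the written grievance is presented to the supervisor on April 14, 2029), so May 21, 2029 through June 5, 2029; done May 26, 2029, which is between those dates.
Step 3: 88 days after June 2, 2029 (end of the 7-day hold period, which began when the grievance is advanced to the department head on May 26, 2029) is August 29, 2029; done June 4, 2029 — timely.
Step 4: 14 days after June 4, 2029 (when the grievance is advanced to the Director) is June 18, 2029; completed June 5, 2029, before the deadline.
Step 5: the window is 7–17 days after June 5, 2029 (when a grievance meeting is requested), so June 12, 2029 through June 22, 2029; done June 14, 2029, which is between those dates.
Step 6: the earliest permitted date is 20 days after July 6, 2029 (end of the 22-day hold period, which began when the grievance is referred to arbitration on June 14, 2029), i.e. July 26, 2029; done August 1, 2029, after the minimum wait.
Step 7: the window is 21–42 days after August 1, 2029 (when the arbitrator is named), so August 22, 2029 through September 12, 2029; August 24, 2029 falls inside that range.

Yes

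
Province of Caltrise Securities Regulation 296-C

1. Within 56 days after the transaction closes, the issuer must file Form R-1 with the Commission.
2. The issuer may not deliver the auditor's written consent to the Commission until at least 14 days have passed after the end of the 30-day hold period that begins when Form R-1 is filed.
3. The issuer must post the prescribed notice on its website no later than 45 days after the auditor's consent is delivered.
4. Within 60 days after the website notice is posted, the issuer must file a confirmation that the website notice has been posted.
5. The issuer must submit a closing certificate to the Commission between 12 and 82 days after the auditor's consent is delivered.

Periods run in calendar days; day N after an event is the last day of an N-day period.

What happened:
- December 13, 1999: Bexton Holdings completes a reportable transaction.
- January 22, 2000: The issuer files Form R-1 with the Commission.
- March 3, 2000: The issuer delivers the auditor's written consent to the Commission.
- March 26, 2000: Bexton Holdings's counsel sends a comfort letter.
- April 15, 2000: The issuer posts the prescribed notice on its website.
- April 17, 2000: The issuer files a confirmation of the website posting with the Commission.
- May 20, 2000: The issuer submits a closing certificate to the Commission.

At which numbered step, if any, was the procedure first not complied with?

Step 1 — counting 56 days from December 13, 1999 (when the transaction closes) gives a deadline of February 7, 2000; completed January 22, 2000, before the deadline.
Step 2 — must wait 14 days from February 21, 2000 (end of the 30-day hold period, which began when Form R-1 is filed on January 22, 2000), so not before March 6, 2000; acted on March 3, 2000, 3 days prematurely.

Step 2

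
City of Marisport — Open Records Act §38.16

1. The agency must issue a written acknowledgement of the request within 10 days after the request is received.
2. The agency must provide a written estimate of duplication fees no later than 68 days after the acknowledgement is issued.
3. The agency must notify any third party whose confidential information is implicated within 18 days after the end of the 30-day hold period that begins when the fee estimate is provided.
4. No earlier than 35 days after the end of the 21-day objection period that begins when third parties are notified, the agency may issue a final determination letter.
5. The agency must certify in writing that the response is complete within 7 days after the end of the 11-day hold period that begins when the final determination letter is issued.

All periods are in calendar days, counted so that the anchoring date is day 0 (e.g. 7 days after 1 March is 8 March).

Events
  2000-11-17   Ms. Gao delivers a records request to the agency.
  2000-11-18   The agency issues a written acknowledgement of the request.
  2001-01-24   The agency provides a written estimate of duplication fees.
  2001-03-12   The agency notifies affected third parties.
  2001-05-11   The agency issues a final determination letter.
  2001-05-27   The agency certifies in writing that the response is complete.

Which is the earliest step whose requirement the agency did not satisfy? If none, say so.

None — every step was satisfied

Step 1 — counting 10 days from 2000-11-17 (when the request is received) gives a deadline of 2000-11-27; completed 2000-11-18, before the deadline.
Step 2 — counting 68 days from 2000-11-18 (when the acknowledgement is issued) gives a deadline of 2001-01-25; completed 2001-01-24, before the deadline.
Step 3 — counting 18 days from 2001-02-23 (end of the 30-day hold period, which began when the fee estimate is provided on 2001-01-24) gives a deadline of 2001-03-13; done 2001-03-12 — timely.
Step 4 — must wait 35 days from 2001-04-02 (end of the 21-day objection period, which began when third parties are notified on 2001-03-12), so not before 2001-05-07; done 2001-05-11 — permitted.
Step 5 — counting 7 days from 2001-05-22 (end of the 11-day hold period, which began when the final determination letter is issued on 2001-05-11) gives a deadline of 2001-05-29; 2001-05-27 is within that limit.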